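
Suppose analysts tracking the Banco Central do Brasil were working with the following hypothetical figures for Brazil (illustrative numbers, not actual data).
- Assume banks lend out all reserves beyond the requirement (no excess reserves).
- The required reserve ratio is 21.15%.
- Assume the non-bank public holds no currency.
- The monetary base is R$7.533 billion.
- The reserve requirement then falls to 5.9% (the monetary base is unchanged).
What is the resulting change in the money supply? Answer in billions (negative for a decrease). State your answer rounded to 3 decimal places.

R$92.061 billion

Initially m₁ = 1 / (0.2115) ≈ 4.72813, so M₁ = 4.72813 × 7.533 ≈ 35.617 billion.
After the change m₂ = 1 / (0.059) ≈ 16.94915, so M₂ = 16.94915 × 7.533 ≈ 127.6779 billion.
ΔM = M₂ − M₁ = 127.6779 − 35.617 = 92.0609 billion.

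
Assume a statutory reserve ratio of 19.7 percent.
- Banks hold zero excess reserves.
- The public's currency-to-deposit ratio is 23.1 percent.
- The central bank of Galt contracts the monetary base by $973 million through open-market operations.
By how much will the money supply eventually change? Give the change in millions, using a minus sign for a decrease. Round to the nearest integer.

-2799 million

The money multiplier is m = (1 + c) / (rr + c) = (1 + 0.231) / (0.197 + 0.231) ≈ 2.8762.
The sale removes 973 million of base, so ΔM = m × ΔMB = 2.8762 × (−973) = -2798.5426 million.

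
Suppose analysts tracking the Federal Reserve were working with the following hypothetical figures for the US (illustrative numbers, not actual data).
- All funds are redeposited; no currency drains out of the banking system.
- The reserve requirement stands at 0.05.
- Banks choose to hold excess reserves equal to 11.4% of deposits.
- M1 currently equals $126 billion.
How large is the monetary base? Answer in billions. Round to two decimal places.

The money multiplier is m = 1 / (rr + e) = 1 / (0.05 + 0.114) ≈ 6.097561.
MB = M / m = 126 / 6.097561 ≈ 20.664 billion.

$20.66 billion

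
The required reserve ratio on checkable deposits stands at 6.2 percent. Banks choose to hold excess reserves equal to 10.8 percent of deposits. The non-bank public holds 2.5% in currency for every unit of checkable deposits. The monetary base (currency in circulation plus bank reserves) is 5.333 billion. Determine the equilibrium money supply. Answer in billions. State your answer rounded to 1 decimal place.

The money multiplier is m = (1 + c) / (rr + e + c) = (1 + 0.025) / (0.062 + 0.108 + 0.025) ≈ 5.2564.
So M = m × MB = 5.2564 × 5.333 ≈ 28.0324 billion.

28.0 billion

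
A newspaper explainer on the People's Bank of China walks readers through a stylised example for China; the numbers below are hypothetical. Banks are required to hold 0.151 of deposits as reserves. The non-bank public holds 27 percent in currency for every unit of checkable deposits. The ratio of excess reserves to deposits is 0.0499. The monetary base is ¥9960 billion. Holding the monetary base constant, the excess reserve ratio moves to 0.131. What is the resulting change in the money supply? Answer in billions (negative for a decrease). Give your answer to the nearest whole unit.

-3947 billion

Initially m₁ = (1 + 0.27) / (0.151 + 0.0499 + 0.27) ≈ 2.69696, so M₁ = 2.69696 × 9960 = 26861.7216 billion.
After the change m₂ = (1 + 0.27) / (0.151 + 0.131 + 0.27) ≈ 2.30072, so M₂ = 2.30072 × 9960 = 22915.1712 billion.
ΔM = M₂ − M₁ = 22915.1712 − 26861.7216 = -3946.5504 billion.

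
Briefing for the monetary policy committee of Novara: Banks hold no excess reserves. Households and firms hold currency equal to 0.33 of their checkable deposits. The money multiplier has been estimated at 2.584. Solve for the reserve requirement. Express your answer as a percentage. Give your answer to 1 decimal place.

Using m = 2.584. Since m = (1 + c)/(c + rr + e), the denominator satisfies c + rr + e = (1 + c)/m = (1 + 0.33) / 2.584 ≈ 0.514706.
With c = 0.33 and e = 0, the reserve requirement is 0.514706 − 0.33 − 0 = 0.184706.

18.5%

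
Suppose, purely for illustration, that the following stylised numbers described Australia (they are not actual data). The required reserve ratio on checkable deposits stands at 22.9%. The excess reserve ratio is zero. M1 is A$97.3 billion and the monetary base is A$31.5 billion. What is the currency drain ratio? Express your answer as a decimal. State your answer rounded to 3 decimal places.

0.140

Using m = M/MB = 97.3/31.5 ≈ 3.088889. From m = (1 + c)/(c + rr + e), rearranging gives 1 + c = m·(c + rr + e), so c·(1 − m) = m·(rr + e) − 1.
Hence c = [m·(rr + e) − 1]/(1 − m) = [3.088889 × (0.229 + 0) − 1] / (1 − 3.088889) ≈ 0.140096.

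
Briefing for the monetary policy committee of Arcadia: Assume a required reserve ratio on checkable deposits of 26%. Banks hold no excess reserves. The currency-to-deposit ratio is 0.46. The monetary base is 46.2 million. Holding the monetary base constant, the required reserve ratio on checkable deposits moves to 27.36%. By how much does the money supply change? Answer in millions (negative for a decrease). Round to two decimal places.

-1.74 million

Initially m₁ = (1 + 0.46) / (0.26 + 0.46) ≈ 2.02778, so M₁ = 2.02778 × 46.2 ≈ 93.6834 million.
After the change m₂ = (1 + 0.46) / (0.2736 + 0.46) ≈ 1.99019, so M₂ = 1.99019 × 46.2 ≈ 91.9468 million.
ΔM = M₂ − M₁ = 91.9468 − 93.6834 = -1.7366 million.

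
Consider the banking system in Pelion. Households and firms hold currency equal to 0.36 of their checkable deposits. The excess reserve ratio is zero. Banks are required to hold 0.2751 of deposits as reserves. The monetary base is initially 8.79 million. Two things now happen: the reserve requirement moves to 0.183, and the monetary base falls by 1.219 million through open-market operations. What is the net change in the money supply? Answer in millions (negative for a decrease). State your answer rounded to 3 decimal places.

Before: m₁ = (1 + 0.36) / (0.2751 + 0.36) ≈ 2.14140, MB₁ = 8.79, so M₁ = 2.14140 × 8.79 ≈ 18.8229 million.
After: m₂ = (1 + 0.36) / (0.183 + 0.36) ≈ 2.50460, MB₂ = 8.79 − 1.219 = 7.571, so M₂ = 2.50460 × 7.571 ≈ 18.9623 million.
ΔM = M₂ − M₁ = 18.9623 − 18.8229 = 0.1394 million.

0.139 million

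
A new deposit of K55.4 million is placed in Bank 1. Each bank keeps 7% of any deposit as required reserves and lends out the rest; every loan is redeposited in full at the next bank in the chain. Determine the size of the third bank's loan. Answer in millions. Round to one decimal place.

K44.6 million

Each bank lends a fraction (1 − rr) = 0.9300 of the deposit it receives, so Bank 3 receives 55.4·0.9300^2 and lends 55.4·0.9300^3 ≈ 44.5614 million.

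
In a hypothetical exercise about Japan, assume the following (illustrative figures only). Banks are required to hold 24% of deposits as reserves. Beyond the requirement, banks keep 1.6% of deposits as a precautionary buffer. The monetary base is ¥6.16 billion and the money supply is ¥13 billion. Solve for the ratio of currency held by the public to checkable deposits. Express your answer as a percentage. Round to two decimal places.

41.40%

Using m = M/MB = 13/6.16 ≈ 2.110390. From m = (1 + c)/(c + rr + e), rearranging gives 1 + c = m·(c + rr + e), so c·(1 − m) = m·(rr + e) − 1.
Hence c = [m·(rr + e) − 1]/(1 − m) = [2.110390 × (0.24 + 0.016) − 1] / (1 − 2.110390) ≈ 0.414035.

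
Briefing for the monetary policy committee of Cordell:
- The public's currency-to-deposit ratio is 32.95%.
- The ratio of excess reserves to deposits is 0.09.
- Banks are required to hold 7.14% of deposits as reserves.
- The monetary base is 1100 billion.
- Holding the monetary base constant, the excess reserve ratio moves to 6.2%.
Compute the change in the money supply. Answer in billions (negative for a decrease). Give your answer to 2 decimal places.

Initially m₁ = (1 + 0.3295) / (0.0714 + 0.09 + 0.3295) ≈ 2.7082909, so M₁ = 2.7082909 × 1100 ≈ 2979.12 billion.
After the change m₂ = (1 + 0.3295) / (0.0714 + 0.062 + 0.3295) ≈ 2.8721106, so M₂ = 2.8721106 × 1100 ≈ 3159.3217 billion.
ΔM = M₂ − M₁ = 3159.3217 − 2979.12 = 180.2017 billion.

180.20 billion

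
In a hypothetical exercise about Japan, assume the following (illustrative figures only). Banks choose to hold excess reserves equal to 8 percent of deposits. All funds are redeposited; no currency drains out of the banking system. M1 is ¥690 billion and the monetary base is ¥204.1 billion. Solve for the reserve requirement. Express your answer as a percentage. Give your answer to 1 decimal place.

Using m = M/MB = 690/204.1 ≈ 3.380696. Since m = (1 + c)/(c + rr + e), the denominator satisfies c + rr + e = (1 + c)/m = (1 + 0) / 3.380696 ≈ 0.295797.
With c = 0 and e = 0.08, the reserve requirement is 0.295797 − 0 − 0.08 = 0.215797.

21.6%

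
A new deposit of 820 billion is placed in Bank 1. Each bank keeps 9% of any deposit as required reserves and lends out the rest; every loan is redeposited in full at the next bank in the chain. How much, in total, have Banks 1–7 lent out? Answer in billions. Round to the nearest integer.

4007 billion

Bank i lends (1 − rr)^i of the original deposit: Bank 1 lends 820·0.9100 = 746.2000, Bank 2 lends 820·0.9100² = 679.0420, and so on.
Summing a geometric series: total = 820·[0.9100·(1 − 0.9100^7) / (1 − 0.9100)] ≈ 4006.5881 billion.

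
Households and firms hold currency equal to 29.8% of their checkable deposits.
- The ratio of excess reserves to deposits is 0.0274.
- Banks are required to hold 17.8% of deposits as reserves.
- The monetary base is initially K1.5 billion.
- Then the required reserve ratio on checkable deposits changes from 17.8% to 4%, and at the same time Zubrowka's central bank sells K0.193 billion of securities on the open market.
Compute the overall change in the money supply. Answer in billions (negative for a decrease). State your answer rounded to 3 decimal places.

K0.775 billion

Before: m₁ = (1 + 0.298) / (0.178 + 0.0274 + 0.298) ≈ 2.57847, MB₁ = 1.5, so M₁ = 2.57847 × 1.5 ≈ 3.8677 billion.
After: m₂ = (1 + 0.298) / (0.04 + 0.0274 + 0.298) ≈ 3.55227, MB₂ = 1.5 − 0.193 = 1.307, so M₂ = 3.55227 × 1.307 ≈ 4.6428 billion.
ΔM = M₂ − M₁ = 4.6428 − 3.8677 = 0.7751 billion.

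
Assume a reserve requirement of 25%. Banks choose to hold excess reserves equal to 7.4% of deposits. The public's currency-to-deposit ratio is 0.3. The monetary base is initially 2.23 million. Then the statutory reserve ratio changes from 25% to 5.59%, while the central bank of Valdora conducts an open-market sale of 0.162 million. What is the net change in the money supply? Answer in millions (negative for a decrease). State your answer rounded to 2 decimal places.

1.61 million

Before: m₁ = (1 + 0.3) / (0.25 + 0.074 + 0.3) ≈ 2.0833, MB₁ = 2.23, so M₁ = 2.0833 × 2.23 ≈ 4.6458 million.
After: m₂ = (1 + 0.3) / (0.0559 + 0.074 + 0.3) ≈ 3.0240, MB₂ = 2.23 − 0.162 = 2.068, so M₂ = 3.0240 × 2.068 ≈ 6.2536 million.
ΔM = M₂ − M₁ = 6.2536 − 4.6458 = 1.6078 million.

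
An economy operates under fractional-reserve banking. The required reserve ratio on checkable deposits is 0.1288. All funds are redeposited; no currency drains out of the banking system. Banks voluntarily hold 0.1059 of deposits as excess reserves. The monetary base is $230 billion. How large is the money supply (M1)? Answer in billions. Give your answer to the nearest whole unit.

$980 billion

The money multiplier is m = 1 / (rr + e) = 1 / (0.1288 + 0.1059) ≈ 4.2608.
So M = m × MB = 4.2608 × 230 = 979.984 billion.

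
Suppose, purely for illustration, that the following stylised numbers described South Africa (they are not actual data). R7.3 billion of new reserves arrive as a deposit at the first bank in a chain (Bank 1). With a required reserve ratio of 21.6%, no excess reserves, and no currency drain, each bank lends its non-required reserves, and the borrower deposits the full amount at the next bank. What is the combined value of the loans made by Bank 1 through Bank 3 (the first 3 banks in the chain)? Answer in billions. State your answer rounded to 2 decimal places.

R13.73 billion

Bank i lends (1 − rr)^i of the original deposit: Bank 1 lends 7.3·0.7840 = 5.7232, Bank 2 lends 7.3·0.7840² ≈ 4.4870, and so on.
Summing a geometric series: total = 7.3·[0.7840·(1 − 0.7840^3) / (1 − 0.7840)] ≈ 13.7280 billion.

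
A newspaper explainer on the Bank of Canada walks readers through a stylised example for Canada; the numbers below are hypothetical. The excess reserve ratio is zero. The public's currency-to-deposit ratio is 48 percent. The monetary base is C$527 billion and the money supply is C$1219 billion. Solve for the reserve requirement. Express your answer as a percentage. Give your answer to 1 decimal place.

Using m = M/MB = 1219/527 ≈ 2.313093. Since m = (1 + c)/(c + rr + e), the denominator satisfies c + rr + e = (1 + c)/m = (1 + 0.48) / 2.313093 ≈ 0.639836.
With c = 0.48 and e = 0, the reserve requirement is 0.639836 − 0.48 − 0 = 0.159836.

16.0%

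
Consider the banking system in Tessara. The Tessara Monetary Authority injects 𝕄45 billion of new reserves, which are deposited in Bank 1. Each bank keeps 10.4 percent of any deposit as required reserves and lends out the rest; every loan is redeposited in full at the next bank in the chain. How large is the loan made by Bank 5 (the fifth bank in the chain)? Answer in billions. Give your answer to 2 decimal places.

𝕄25.99 billion

Each bank lends a fraction (1 − rr) = 0.8960 of the deposit it receives, so Bank 5 receives 45·0.8960^4 and lends 45·0.8960^5 ≈ 25.9868 billion.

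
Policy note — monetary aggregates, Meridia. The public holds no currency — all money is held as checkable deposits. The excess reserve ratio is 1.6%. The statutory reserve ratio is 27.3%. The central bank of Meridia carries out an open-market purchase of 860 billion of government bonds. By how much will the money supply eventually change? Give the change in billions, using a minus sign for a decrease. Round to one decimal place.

The money multiplier is m = 1 / (rr + e) = 1 / (0.273 + 0.016) ≈ 3.46021.
The purchase adds 860 billion of base, so ΔM = m × ΔMB = 3.46021 × (+860) = 2975.7806 billion.

2975.8 billion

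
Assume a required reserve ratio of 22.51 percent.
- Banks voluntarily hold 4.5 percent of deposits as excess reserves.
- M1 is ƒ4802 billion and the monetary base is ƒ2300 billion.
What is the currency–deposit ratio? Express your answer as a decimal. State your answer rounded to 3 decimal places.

0.401

Using m = M/MB = 4802/2300 ≈ 2.087826. From m = (1 + c)/(c + rr + e), rearranging gives 1 + c = m·(c + rr + e), so c·(1 − m) = m·(rr + e) − 1.
Hence c = [m·(rr + e) − 1]/(1 − m) = [2.087826 × (0.2251 + 0.045) − 1] / (1 − 2.087826) ≈ 0.400871.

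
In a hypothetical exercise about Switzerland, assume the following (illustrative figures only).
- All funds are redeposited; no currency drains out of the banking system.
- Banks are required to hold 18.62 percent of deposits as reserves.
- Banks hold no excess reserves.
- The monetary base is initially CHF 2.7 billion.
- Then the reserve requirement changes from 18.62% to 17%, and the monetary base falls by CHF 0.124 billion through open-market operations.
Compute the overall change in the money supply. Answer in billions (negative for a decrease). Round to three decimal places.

Before: m₁ = 1 / (0.1862) ≈ 5.37057, MB₁ = 2.7, so M₁ = 5.37057 × 2.7 ≈ 14.5005 billion.
After: m₂ = 1 / (0.17) ≈ 5.88235, MB₂ = 2.7 − 0.124 = 2.576, so M₂ = 5.88235 × 2.576 ≈ 15.1529 billion.
ΔM = M₂ − M₁ = 15.1529 − 14.5005 = 0.6524 billion.

CHF 0.652 billion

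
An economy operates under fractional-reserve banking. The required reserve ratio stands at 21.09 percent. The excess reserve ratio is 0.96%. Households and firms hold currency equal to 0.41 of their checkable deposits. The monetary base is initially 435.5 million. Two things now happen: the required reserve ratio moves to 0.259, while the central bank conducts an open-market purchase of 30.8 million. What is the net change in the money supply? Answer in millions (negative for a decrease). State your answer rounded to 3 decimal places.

-5.036 million

Before: m₁ = (1 + 0.41) / (0.2109 + 0.0096 + 0.41) ≈ 2.2363204, MB₁ = 435.5, so M₁ = 2.2363204 × 435.5 ≈ 973.9175 million.
After: m₂ = (1 + 0.41) / (0.259 + 0.0096 + 0.41) ≈ 2.0778073, MB₂ = 435.5 + 30.8 = 466.3, so M₂ = 2.0778073 × 466.3 ≈ 968.8815 million.
ΔM = M₂ − M₁ = 968.8815 − 973.9175 = -5.036 million.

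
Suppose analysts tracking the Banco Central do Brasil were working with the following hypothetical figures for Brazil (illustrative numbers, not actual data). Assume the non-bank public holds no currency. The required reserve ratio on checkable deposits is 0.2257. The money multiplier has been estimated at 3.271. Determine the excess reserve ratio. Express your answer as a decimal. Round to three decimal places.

Using m = 3.271. Since m = (1 + c)/(c + rr + e), the denominator satisfies c + rr + e = (1 + c)/m = (1 + 0) / 3.271 ≈ 0.305717.
With c = 0 and rr = 0.2257, the excess reserve ratio is 0.305717 − 0 − 0.2257 = 0.080017.

0.080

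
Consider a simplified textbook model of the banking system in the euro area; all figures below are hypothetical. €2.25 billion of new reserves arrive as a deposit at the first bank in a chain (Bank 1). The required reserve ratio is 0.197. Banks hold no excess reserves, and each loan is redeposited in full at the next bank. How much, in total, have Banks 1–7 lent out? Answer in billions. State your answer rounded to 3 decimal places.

€7.197 billion

Bank i lends (1 − rr)^i of the original deposit: Bank 1 lends 2.25·0.8030 ≈ 1.8067, Bank 2 lends 2.25·0.8030² ≈ 1.4508, and so on.
Summing a geometric series: total = 2.25·[0.8030·(1 − 0.8030^7) / (1 − 0.8030)] ≈ 7.1969 billion.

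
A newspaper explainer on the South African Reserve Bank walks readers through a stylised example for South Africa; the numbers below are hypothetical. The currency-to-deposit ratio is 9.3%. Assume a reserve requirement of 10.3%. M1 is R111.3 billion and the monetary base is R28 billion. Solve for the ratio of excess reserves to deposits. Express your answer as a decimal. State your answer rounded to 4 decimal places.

0.0790

Using m = M/MB = 111.3/28 = 3.975000. Since m = (1 + c)/(c + rr + e), the denominator satisfies c + rr + e = (1 + c)/m = (1 + 0.093) / 3.975000 ≈ 0.274969.
With c = 0.093 and rr = 0.103, the ratio of excess reserves to deposits is 0.274969 − 0.093 − 0.103 = 0.078969.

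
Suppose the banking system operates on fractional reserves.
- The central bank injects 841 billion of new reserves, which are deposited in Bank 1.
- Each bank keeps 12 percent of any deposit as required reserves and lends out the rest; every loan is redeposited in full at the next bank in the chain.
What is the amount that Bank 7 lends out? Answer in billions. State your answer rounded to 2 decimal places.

343.70 billion

Each bank lends a fraction (1 − rr) = 0.8800 of the deposit it receives, so Bank 7 receives 841·0.8800^6 and lends 841·0.8800^7 ≈ 343.6962 billion.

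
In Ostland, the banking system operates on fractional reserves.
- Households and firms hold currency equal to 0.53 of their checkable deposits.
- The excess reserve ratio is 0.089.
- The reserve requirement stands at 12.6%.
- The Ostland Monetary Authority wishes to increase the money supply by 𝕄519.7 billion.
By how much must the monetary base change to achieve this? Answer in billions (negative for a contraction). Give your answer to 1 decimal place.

𝕄253.1 billion

The money multiplier is m = (1 + c) / (rr + e + c) = (1 + 0.53) / (0.126 + 0.089 + 0.53) ≈ 2.05369.
ΔMB = ΔM / m = (+519.7) / 2.05369 ≈ 253.0567 billion.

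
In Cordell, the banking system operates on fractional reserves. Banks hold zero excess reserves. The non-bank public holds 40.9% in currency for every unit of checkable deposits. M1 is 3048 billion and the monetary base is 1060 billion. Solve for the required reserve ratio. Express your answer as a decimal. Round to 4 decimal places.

Using m = M/MB = 3048/1060 ≈ 2.875472. Since m = (1 + c)/(c + rr + e), the denominator satisfies c + rr + e = (1 + c)/m = (1 + 0.409) / 2.875472 ≈ 0.490007.
With c = 0.409 and e = 0, the required reserve ratio is 0.490007 − 0.409 − 0 = 0.081007.

0.0810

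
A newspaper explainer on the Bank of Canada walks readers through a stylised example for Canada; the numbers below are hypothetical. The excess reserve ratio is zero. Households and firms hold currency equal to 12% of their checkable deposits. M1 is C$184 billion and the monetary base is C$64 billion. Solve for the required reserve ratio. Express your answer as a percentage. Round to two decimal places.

26.96%

Using m = M/MB = 184/64 = 2.875000. Since m = (1 + c)/(c + rr + e), the denominator satisfies c + rr + e = (1 + c)/m = (1 + 0.12) / 2.875000 ≈ 0.389565.
With c = 0.12 and e = 0, the required reserve ratio is 0.389565 − 0.12 − 0 = 0.269565.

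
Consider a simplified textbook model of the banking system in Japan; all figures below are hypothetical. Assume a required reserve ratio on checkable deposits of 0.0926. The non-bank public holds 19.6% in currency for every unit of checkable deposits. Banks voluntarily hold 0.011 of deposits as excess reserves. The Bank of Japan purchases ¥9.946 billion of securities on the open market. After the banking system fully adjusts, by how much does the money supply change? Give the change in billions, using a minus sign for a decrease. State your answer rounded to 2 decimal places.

The money multiplier is m = (1 + c) / (rr + e + c) = (1 + 0.196) / (0.0926 + 0.011 + 0.196) ≈ 3.9920.
The purchase adds 9.946 billion of base, so ΔM = m × ΔMB = 3.9920 × (+9.946) ≈ 39.7044 billion.

¥39.70 billion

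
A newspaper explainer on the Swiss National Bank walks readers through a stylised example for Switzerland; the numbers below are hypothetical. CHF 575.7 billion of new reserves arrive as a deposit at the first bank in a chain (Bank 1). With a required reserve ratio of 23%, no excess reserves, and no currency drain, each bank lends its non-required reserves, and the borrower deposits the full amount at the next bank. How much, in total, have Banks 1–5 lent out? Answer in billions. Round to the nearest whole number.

CHF 1406 billion

Bank i lends (1 − rr)^i of the original deposit: Bank 1 lends 575.7·0.7700 = 443.2890, Bank 2 lends 575.7·0.7700² ≈ 341.3325, and so on.
Summing a geometric series: total = 575.7·[0.7700·(1 − 0.7700^5) / (1 − 0.7700)] ≈ 1405.6532 billion.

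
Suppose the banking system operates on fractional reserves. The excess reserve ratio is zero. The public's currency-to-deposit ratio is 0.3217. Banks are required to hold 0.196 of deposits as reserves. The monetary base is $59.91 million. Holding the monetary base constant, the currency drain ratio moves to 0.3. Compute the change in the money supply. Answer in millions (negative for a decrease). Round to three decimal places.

Initially m₁ = (1 + 0.3217) / (0.196 + 0.3217) ≈ 2.553023, so M₁ = 2.553023 × 59.91 ≈ 152.9516 million.
After the change m₂ = (1 + 0.3) / (0.196 + 0.3) ≈ 2.620968, so M₂ = 2.620968 × 59.91 ≈ 157.0222 million.
ΔM = M₂ − M₁ = 157.0222 − 152.9516 = 4.0706 million.

$4.071 million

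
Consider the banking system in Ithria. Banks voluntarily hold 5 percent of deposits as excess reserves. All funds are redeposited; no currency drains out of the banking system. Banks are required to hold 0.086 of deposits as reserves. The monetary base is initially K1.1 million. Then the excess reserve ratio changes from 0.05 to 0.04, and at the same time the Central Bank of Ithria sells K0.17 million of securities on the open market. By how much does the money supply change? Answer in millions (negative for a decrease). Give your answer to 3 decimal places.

Before: m₁ = 1 / (0.086 + 0.05) ≈ 7.35294, MB₁ = 1.1, so M₁ = 7.35294 × 1.1 ≈ 8.0882 million.
After: m₂ = 1 / (0.086 + 0.04) ≈ 7.93651, MB₂ = 1.1 − 0.17 = 0.93, so M₂ = 7.93651 × 0.93 ≈ 7.381 million.
ΔM = M₂ − M₁ = 7.381 − 8.0882 = -0.7072 million.

-0.707 million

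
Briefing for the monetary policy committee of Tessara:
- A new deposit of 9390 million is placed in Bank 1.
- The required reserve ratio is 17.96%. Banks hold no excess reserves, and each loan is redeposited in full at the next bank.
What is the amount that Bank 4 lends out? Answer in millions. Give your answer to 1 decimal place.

4253.7 million

Each bank lends a fraction (1 − rr) = 0.8204 of the deposit it receives, so Bank 4 receives 9390·0.8204^3 and lends 9390·0.8204^4 ≈ 4253.7131 million.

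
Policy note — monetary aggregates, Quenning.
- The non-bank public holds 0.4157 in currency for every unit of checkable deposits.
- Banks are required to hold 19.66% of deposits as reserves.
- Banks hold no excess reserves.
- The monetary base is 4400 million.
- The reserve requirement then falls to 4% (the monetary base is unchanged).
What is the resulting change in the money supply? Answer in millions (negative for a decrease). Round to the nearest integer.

Initially m₁ = (1 + 0.4157) / (0.1966 + 0.4157) ≈ 2.31210, so M₁ = 2.31210 × 4400 = 10173.24 million.
After the change m₂ = (1 + 0.4157) / (0.04 + 0.4157) ≈ 3.10665, so M₂ = 3.10665 × 4400 = 13669.26 million.
ΔM = M₂ − M₁ = 13669.26 − 10173.24 = 3496.02 million.

3496 million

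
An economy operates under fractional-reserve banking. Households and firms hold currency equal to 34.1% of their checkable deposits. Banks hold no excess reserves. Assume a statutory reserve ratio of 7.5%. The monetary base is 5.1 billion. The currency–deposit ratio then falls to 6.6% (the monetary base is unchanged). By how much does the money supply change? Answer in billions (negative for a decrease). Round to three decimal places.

22.117 billion

Initially m₁ = (1 + 0.341) / (0.075 + 0.341) ≈ 3.22356, so M₁ = 3.22356 × 5.1 ≈ 16.4402 billion.
After the change m₂ = (1 + 0.066) / (0.075 + 0.066) ≈ 7.56028, so M₂ = 7.56028 × 5.1 ≈ 38.5574 billion.
ΔM = M₂ − M₁ = 38.5574 − 16.4402 = 22.1172 billion.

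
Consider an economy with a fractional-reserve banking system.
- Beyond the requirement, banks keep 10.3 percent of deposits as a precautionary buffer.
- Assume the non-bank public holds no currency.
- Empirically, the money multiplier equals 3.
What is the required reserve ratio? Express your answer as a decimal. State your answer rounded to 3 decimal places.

0.230

Using m = 3. Since m = (1 + c)/(c + rr + e), the denominator satisfies c + rr + e = (1 + c)/m = (1 + 0) / 3 ≈ 0.333333.
With c = 0 and e = 0.103, the required reserve ratio is 0.333333 − 0 − 0.103 = 0.230333.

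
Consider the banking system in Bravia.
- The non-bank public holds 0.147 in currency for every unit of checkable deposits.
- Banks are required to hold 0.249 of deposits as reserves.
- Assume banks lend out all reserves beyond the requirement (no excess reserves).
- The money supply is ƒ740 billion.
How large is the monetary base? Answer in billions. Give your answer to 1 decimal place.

ƒ255.5 billion

The money multiplier is m = (1 + c) / (rr + c) = (1 + 0.147) / (0.249 + 0.147) ≈ 2.89646.
MB = M / m = 740 / 2.89646 ≈ 255.4843 billion.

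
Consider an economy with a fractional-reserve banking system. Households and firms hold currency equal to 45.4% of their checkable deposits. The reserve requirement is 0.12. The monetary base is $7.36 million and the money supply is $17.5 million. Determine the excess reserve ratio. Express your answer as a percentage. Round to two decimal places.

3.75%

Using m = M/MB = 17.5/7.36 ≈ 2.377717. Since m = (1 + c)/(c + rr + e), the denominator satisfies c + rr + e = (1 + c)/m = (1 + 0.454) / 2.377717 ≈ 0.611511.
With c = 0.454 and rr = 0.12, the excess reserve ratio is 0.611511 − 0.454 − 0.12 = 0.037511.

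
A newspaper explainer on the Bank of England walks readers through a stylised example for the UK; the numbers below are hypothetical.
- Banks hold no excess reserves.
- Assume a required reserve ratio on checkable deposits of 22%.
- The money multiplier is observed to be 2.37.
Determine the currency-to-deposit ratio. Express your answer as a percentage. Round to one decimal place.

34.9%

Using m = 2.37. From m = (1 + c)/(c + rr + e), rearranging gives 1 + c = m·(c + rr + e), so c·(1 − m) = m·(rr + e) − 1.
Hence c = [m·(rr + e) − 1]/(1 − m) = [2.37 × (0.22 + 0) − 1] / (1 − 2.37) ≈ 0.349343.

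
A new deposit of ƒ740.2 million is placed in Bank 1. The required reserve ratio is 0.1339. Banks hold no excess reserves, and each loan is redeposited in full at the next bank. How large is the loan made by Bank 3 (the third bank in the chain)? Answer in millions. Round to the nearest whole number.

Each bank lends a fraction (1 − rr) = 0.8661 of the deposit it receives, so Bank 3 receives 740.2·0.8661^2 and lends 740.2·0.8661^3 ≈ 480.8982 million.

ƒ481 million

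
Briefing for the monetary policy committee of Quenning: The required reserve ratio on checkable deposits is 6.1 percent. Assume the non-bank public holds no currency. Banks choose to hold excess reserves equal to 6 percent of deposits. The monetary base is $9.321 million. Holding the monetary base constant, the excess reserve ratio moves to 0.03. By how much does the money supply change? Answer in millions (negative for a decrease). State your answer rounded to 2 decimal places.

Initially m₁ = 1 / (0.061 + 0.06) ≈ 8.2645, so M₁ = 8.2645 × 9.321 ≈ 77.0334 million.
After the change m₂ = 1 / (0.061 + 0.03) ≈ 10.9890, so M₂ = 10.9890 × 9.321 ≈ 102.4285 million.
ΔM = M₂ − M₁ = 102.4285 − 77.0334 = 25.3951 million.

$25.40 million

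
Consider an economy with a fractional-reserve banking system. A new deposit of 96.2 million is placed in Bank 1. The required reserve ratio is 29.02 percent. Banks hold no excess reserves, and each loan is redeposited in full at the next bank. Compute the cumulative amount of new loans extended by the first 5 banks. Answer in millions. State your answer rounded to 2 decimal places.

192.90 million

Bank i lends (1 − rr)^i of the original deposit: Bank 1 lends 96.2·0.7098 ≈ 68.2828, Bank 2 lends 96.2·0.7098² ≈ 48.4671, and so on.
Summing a geometric series: total = 96.2·[0.7098·(1 − 0.7098^5) / (1 − 0.7098)] ≈ 192.9026 million.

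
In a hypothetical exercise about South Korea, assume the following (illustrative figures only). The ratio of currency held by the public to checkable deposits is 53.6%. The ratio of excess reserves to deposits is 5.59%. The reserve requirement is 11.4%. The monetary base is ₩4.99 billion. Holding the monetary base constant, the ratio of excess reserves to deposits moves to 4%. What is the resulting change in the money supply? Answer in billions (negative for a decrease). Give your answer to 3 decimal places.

₩0.250 billion

Initially m₁ = (1 + 0.536) / (0.114 + 0.0559 + 0.536) ≈ 2.17595, so M₁ = 2.17595 × 4.99 ≈ 10.858 billion.
After the change m₂ = (1 + 0.536) / (0.114 + 0.04 + 0.536) ≈ 2.22609, so M₂ = 2.22609 × 4.99 ≈ 11.1082 billion.
ΔM = M₂ − M₁ = 11.1082 − 10.858 = 0.2502 billion.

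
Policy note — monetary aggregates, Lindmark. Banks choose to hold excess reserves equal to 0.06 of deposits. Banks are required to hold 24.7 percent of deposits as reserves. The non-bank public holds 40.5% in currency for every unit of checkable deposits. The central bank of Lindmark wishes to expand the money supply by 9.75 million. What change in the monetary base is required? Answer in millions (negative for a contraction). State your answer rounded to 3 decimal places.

The money multiplier is m = (1 + c) / (rr + e + c) = (1 + 0.405) / (0.247 + 0.06 + 0.405) ≈ 1.97331.
ΔMB = ΔM / m = (+9.75) / 1.97331 ≈ 4.9409 million.

4.941 million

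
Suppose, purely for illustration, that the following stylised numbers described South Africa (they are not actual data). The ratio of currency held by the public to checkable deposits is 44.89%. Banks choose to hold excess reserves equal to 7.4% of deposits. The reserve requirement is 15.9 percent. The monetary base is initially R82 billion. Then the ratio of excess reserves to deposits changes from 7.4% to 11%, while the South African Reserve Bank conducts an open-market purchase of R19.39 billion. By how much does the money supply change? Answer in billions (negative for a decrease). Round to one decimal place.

R30.4 billion

Before: m₁ = (1 + 0.4489) / (0.159 + 0.074 + 0.4489) ≈ 2.12480, MB₁ = 82, so M₁ = 2.12480 × 82 = 174.2336 billion.
After: m₂ = (1 + 0.4489) / (0.159 + 0.11 + 0.4489) ≈ 2.01825, MB₂ = 82 + 19.39 = 101.39, so M₂ = 2.01825 × 101.39 ≈ 204.6304 billion.
ΔM = M₂ − M₁ = 204.6304 − 174.2336 = 30.3968 billion.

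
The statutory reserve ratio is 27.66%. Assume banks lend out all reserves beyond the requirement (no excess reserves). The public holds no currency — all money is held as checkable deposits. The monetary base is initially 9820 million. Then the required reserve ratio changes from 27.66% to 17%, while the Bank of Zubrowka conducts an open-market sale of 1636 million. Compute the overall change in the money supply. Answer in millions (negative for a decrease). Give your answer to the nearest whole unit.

12639 million

Before: m₁ = 1 / (0.2766) ≈ 3.61533, MB₁ = 9820, so M₁ = 3.61533 × 9820 = 35502.5406 million.
After: m₂ = 1 / (0.17) ≈ 5.88235, MB₂ = 9820 − 1636 = 8184, so M₂ = 5.88235 × 8184 = 48141.1524 million.
ΔM = M₂ − M₁ = 48141.1524 − 35502.5406 = 12638.6118 million.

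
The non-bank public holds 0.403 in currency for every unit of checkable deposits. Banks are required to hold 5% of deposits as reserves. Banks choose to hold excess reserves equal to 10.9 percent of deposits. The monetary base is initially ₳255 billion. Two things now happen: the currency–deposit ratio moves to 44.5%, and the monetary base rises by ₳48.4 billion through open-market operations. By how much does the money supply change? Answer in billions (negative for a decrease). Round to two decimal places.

₳89.26 billion

Before: m₁ = (1 + 0.403) / (0.05 + 0.109 + 0.403) ≈ 2.496441, MB₁ = 255, so M₁ = 2.496441 × 255 ≈ 636.5925 billion.
After: m₂ = (1 + 0.445) / (0.05 + 0.109 + 0.445) ≈ 2.392384, MB₂ = 255 + 48.4 = 303.4, so M₂ = 2.392384 × 303.4 ≈ 725.8493 billion.
ΔM = M₂ − M₁ = 725.8493 − 636.5925 = 89.2568 billion.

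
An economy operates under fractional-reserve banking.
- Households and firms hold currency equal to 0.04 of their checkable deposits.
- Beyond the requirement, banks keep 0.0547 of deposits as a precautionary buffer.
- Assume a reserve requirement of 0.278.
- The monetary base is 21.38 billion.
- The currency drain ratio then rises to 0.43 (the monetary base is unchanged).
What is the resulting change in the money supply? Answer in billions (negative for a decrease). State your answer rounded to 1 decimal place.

-19.6 billion

Initially m₁ = (1 + 0.04) / (0.278 + 0.0547 + 0.04) ≈ 2.7904, so M₁ = 2.7904 × 21.38 ≈ 59.6588 billion.
After the change m₂ = (1 + 0.43) / (0.278 + 0.0547 + 0.43) ≈ 1.8749, so M₂ = 1.8749 × 21.38 ≈ 40.0854 billion.
ΔM = M₂ − M₁ = 40.0854 − 59.6588 = -19.5734 billion.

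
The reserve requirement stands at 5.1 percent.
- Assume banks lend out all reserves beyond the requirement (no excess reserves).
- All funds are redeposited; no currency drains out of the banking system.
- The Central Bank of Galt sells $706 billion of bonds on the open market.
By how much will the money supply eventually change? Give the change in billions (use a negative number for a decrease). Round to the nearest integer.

-13843 billion

The simple money multiplier is m = 1/rr = 1/0.051 ≈ 19.6078.
An open-market sale reduces the monetary base by 706 billion, so ΔM = m × ΔMB = 19.6078 × (−706) = -13843.1068 billion.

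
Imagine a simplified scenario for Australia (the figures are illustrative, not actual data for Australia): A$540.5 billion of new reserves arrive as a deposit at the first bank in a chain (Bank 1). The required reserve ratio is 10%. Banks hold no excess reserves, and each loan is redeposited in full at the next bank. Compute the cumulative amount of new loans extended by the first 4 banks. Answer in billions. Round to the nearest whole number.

Bank i lends (1 − rr)^i of the original deposit: Bank 1 lends 540.5·0.9000 = 486.4500, Bank 2 lends 540.5·0.9000² = 437.8050, and so on.
Summing a geometric series: total = 540.5·[0.9000·(1 − 0.9000^4) / (1 − 0.9000)] ≈ 1672.9016 billion.

A$1673 billion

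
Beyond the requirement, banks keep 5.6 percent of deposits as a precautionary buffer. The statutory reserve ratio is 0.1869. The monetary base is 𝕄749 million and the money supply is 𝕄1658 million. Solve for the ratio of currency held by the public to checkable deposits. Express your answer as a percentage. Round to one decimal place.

38.1%

Using m = M/MB = 1658/749 ≈ 2.213618. From m = (1 + c)/(c + rr + e), rearranging gives 1 + c = m·(c + rr + e), so c·(1 − m) = m·(rr + e) − 1.
Hence c = [m·(rr + e) − 1]/(1 − m) = [2.213618 × (0.1869 + 0.056) − 1] / (1 − 2.213618) ≈ 0.380937.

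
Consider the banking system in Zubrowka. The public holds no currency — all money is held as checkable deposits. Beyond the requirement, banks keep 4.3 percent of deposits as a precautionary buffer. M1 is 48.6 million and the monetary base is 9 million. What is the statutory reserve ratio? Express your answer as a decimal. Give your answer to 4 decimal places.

0.1422

Using m = M/MB = 48.6/9 = 5.400000. Since m = (1 + c)/(c + rr + e), the denominator satisfies c + rr + e = (1 + c)/m = (1 + 0) / 5.400000 ≈ 0.185185.
With c = 0 and e = 0.043, the statutory reserve ratio is 0.185185 − 0 − 0.043 = 0.142185.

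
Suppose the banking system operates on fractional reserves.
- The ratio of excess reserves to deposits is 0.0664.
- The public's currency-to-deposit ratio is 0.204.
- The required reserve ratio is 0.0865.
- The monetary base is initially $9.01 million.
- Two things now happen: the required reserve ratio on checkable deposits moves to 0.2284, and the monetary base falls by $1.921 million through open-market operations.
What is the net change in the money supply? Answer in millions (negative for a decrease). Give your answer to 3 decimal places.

Before: m₁ = (1 + 0.204) / (0.0865 + 0.0664 + 0.204) ≈ 3.37349, MB₁ = 9.01, so M₁ = 3.37349 × 9.01 ≈ 30.3951 million.
After: m₂ = (1 + 0.204) / (0.2284 + 0.0664 + 0.204) ≈ 2.41379, MB₂ = 9.01 − 1.921 = 7.089, so M₂ = 2.41379 × 7.089 ≈ 17.1114 million.
ΔM = M₂ − M₁ = 17.1114 − 30.3951 = -13.2837 million.

-13.284 million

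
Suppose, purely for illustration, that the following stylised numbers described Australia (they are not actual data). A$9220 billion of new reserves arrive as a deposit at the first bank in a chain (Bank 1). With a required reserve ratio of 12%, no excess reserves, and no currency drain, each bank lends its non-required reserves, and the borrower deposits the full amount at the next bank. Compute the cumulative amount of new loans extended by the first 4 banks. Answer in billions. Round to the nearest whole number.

Bank i lends (1 − rr)^i of the original deposit: Bank 1 lends 9220·0.8800 = 8113.6000, Bank 2 lends 9220·0.8800² = 7139.9680, and so on.
Summing a geometric series: total = 9220·[0.8800·(1 − 0.8800^4) / (1 − 0.8800)] ≈ 27065.9311 billion.

A$27066 billion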